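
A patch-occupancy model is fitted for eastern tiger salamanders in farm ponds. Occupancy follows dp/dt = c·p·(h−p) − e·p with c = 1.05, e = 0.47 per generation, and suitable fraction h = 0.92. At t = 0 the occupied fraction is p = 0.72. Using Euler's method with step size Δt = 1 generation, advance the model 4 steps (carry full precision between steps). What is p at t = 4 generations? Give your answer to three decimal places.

Update rule: p ← p + [c·p·(h−p) − e·p]·Δt with Δt = 1.
t = 1: p = 0.72000 + (-0.18720) = 0.53280
t = 2: p = 0.53280 + (-0.03380) = 0.49900
t = 3: p = 0.49900 + (-0.01395) = 0.48505
t = 4: p = 0.48505 + (-0.00645) = 0.47860

0.479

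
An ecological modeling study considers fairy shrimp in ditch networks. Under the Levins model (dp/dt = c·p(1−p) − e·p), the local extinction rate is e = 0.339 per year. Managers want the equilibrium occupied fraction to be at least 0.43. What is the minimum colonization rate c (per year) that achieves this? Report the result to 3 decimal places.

0.595

p* = 1 − e/c ≥ 0.43 requires e/c ≤ 0.5700, i.e. c ≥ e/0.5700.
c_min = 0.339/0.5700 = 0.5947.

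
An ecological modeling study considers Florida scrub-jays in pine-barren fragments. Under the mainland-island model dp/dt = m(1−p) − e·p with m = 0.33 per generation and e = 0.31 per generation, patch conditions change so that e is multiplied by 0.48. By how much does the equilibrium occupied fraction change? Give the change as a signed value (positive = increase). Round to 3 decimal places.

Before: p* = 0.33/(0.33+0.31) = 0.5156.
After: m = 0.33, e = 0.1488; p* = 0.33/0.4788 = 0.6892.
Δp* = 0.6892 − 0.5156 = +0.1736.

0.174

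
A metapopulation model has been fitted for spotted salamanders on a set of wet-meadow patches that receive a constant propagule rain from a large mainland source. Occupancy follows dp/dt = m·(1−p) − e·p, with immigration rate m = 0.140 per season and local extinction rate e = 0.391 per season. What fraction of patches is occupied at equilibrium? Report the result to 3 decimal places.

At equilibrium the propagule rain into empty patches balances local extinction: m(1−p*) = e·p*.
p* = m/(m+e) = 0.140/(0.140+0.391) = 0.140/0.5310 = 0.2637.

0.264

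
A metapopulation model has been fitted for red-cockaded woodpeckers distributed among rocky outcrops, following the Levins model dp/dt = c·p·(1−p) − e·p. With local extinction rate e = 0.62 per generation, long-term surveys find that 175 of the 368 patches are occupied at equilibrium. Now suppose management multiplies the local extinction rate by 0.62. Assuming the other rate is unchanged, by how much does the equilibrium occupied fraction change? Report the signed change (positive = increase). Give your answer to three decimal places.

Observed p* = 175/368 = 0.47554.
Balance c(1−p*) = e gives c = e/(1 − 0.47554) = 0.62/0.52446 = 1.18217.
New p* = 1 − e/c = 1 − 0.38440/1.18217 = 0.67484.
Δp* = 0.67484 − 0.47554 = +0.19930.

0.199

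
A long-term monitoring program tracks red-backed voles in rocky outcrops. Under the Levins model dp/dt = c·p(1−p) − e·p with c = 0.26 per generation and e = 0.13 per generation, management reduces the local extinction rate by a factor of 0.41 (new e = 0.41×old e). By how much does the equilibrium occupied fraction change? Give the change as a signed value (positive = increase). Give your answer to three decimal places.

0.295

Before: p* = 1 − 0.13/0.26 = 0.5000.
After the change, c = 0.26, e = 0.0533, so p* = 1 − 0.0533/0.26 = 0.7950.
Δp* = 0.7950 − 0.5000 = +0.2950.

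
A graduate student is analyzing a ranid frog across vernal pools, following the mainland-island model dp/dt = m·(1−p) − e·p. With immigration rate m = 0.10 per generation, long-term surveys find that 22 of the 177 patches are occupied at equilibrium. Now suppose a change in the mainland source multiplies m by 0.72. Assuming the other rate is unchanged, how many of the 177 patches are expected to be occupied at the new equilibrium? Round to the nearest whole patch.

Observed p* = 22/177 = 0.12429.
Balance m(1−p*) = e·p* gives e = m(1−p*)/p* = 0.10×0.87571/0.12429 = 0.70457.
New p* = m/(m+e) = 0.07200/(0.07200+0.70457) = 0.09272.
Expected occupied = 177 × 0.09272 = 16.41 ≈ 16.

16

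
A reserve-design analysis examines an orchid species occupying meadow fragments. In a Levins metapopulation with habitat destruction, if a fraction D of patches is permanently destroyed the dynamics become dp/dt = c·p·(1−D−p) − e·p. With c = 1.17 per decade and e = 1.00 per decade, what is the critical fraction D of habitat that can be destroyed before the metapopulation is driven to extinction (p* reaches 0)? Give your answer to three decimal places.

The nontrivial equilibrium is p* = (1−D) − e/c; extinction occurs when this hits zero.
So D_crit = 1 − e/c = 1 − 1.00/1.17 = 1 − 0.8547 = 0.1453.
This equals the undisturbed p*, a classic result of Lande's extension.

0.145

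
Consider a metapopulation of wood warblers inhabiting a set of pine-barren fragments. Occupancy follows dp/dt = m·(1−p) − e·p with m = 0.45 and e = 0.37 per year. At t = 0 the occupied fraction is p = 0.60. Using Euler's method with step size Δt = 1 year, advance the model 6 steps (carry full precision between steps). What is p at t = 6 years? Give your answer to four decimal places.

Update rule: p ← p + [m·(1−p) − e·p]·Δt with Δt = 1.
t = 1: p = 0.60000 + (-0.04200) = 0.55800
t = 2: p = 0.55800 + (-0.00756) = 0.55044
t = 3: p = 0.55044 + (-0.00136) = 0.54908
t = 4: p = 0.54908 + (-0.00024) = 0.54883
t = 5: p = 0.54883 + (-0.00004) = 0.54879
t = 6: p = 0.54879 + (-0.00001) = 0.54878

0.5488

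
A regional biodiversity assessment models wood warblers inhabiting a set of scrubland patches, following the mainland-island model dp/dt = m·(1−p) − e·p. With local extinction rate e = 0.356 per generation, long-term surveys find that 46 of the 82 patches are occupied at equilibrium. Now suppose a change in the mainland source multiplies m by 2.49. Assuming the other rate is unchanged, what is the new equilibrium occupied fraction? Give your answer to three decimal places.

0.761

Observed p* = 46/82 = 0.56098.
Balance m(1−p*) = e·p* gives m = e·p*/(1−p*) = 0.356×0.56098/0.43902 = 0.45490.
New p* = m/(m+e) = 1.13270/(1.13270+0.35600) = 0.76087.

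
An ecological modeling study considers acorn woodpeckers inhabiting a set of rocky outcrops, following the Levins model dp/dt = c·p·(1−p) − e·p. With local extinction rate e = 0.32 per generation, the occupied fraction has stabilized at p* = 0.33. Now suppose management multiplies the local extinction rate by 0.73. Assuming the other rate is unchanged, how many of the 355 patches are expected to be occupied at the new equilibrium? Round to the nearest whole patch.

181

Balance c(1−p*) = e gives c = e/(1 − 0.33000) = 0.32/0.67000 = 0.47761.
New p* = 1 − e/c = 1 − 0.23360/0.47761 = 0.51090.
Expected occupied = 355 × 0.51090 = 181.37 ≈ 181.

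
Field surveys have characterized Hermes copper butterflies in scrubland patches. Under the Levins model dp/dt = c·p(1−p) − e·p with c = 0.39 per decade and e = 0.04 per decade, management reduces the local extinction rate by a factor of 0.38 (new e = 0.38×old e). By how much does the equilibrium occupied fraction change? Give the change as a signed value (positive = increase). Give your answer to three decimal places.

Before: p* = 1 − 0.04/0.39 = 0.8974.
After the change, c = 0.39, e = 0.0152, so p* = 1 − 0.0152/0.39 = 0.9610.
Δp* = 0.9610 − 0.8974 = +0.0636.

0.064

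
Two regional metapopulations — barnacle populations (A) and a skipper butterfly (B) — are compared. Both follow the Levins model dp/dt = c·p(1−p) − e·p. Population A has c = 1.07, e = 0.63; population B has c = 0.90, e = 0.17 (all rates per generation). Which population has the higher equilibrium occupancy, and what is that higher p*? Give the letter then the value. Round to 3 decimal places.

B, 0.811

A: p*_A = 1 − 0.63/1.07 = 0.4112.
B: p*_B = 1 − 0.17/0.90 = 0.8111.
B is higher at 0.8111.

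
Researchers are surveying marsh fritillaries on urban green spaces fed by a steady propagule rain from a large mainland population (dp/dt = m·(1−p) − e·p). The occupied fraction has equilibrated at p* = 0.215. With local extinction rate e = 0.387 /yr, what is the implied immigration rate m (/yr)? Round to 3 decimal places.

0.106

At equilibrium m(1−p*) = e·p*, so m = e·p*/(1−p*).
m = 0.387 × 0.215 / 0.7850 = 0.0832/0.7850 = 0.1060.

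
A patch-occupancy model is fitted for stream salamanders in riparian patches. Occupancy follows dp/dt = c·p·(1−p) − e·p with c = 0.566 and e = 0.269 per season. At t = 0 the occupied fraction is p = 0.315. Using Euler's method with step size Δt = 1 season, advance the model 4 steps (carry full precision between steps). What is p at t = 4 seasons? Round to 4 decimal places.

Update rule: p ← p + [c·p·(1−p) − e·p]·Δt with Δt = 1.
t = 1: p = 0.31500 + (+0.03739) = 0.35239
t = 2: p = 0.35239 + (+0.03437) = 0.38677
t = 3: p = 0.38677 + (+0.03020) = 0.41697
t = 4: p = 0.41697 + (+0.02543) = 0.44240

0.4424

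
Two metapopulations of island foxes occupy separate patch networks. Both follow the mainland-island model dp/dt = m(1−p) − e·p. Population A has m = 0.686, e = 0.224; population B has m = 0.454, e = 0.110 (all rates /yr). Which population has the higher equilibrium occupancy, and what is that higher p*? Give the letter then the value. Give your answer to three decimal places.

B, 0.805

A: p*_A = m/(m+e) = 0.686/0.9100 = 0.7538.
B: p*_B = 0.454/0.5640 = 0.8050.
B is higher at 0.8050.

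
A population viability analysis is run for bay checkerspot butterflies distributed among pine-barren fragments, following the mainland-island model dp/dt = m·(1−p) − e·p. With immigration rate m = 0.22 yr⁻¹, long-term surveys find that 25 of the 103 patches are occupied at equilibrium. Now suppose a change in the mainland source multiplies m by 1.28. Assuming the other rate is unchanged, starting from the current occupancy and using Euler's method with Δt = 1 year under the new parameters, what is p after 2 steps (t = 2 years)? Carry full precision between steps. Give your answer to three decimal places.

0.291

Observed p* = 25/103 = 0.24272.
Balance m(1−p*) = e·p* gives e = m(1−p*)/p* = 0.22×0.75728/0.24272 = 0.68640.
Starting from p₀ = 0.24272; update p ← p + (dp/dt)·Δt with the new parameters.
p: 0.24272 → 0.28937  (Δp = +0.04665)
p: 0.28937 → 0.29086  (Δp = +0.00149)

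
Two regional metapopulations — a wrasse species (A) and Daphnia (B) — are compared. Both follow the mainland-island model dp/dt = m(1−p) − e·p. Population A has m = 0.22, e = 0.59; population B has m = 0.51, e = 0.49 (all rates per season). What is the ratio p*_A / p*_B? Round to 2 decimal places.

0.53

A: p*_A = m/(m+e) = 0.22/0.8100 = 0.2716.
B: p*_B = 0.51/1.0000 = 0.5100.
p*_A / p*_B = 0.2716/0.5100 = 0.5326.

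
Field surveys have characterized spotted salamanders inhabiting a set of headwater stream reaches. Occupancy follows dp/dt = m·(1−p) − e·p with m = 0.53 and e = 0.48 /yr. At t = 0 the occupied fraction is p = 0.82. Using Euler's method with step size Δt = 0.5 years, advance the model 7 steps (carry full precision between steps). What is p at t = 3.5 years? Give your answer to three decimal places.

0.527

Update rule: p ← p + [m·(1−p) − e·p]·Δt with Δt = 0.5.
p: 0.82000 → 0.67090  (Δp = -0.14910)
p: 0.67090 → 0.59710  (Δp = -0.07380)
p: 0.59710 → 0.56056  (Δp = -0.03653)
p: 0.56056 → 0.54248  (Δp = -0.01808)
p: 0.54248 → 0.53353  (Δp = -0.00895)
p: 0.53353 → 0.52910  (Δp = -0.00443)
p: 0.52910 → 0.52690  (Δp = -0.00219)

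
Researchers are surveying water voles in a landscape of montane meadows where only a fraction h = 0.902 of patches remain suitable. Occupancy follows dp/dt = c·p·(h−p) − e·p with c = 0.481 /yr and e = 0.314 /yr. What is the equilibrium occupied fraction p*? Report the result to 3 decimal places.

0.249

Setting dp/dt = 0 and dividing by p* gives c·(h−p*) = e.
So p* = h − e/c = 0.902 − 0.314/0.481 = 0.902 − 0.6528 = 0.2492.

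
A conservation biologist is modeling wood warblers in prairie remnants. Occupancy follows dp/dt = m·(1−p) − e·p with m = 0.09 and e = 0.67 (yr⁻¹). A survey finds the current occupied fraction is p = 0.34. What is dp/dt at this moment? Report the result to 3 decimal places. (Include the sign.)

-0.168

Colonization term: m·(1−p) = 0.09×0.6600 = 0.05940.
Extinction term: e·p = 0.22780.
dp/dt = 0.05940 − 0.22780 = -0.16840.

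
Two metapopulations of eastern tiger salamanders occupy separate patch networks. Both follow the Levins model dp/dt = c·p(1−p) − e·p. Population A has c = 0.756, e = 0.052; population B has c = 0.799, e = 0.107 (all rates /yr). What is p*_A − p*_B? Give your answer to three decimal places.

A: p*_A = 1 − 0.052/0.756 = 0.9312.
B: p*_B = 1 − 0.107/0.799 = 0.8661.
p*_A − p*_B = 0.9312 − 0.8661 = 0.0651.

0.065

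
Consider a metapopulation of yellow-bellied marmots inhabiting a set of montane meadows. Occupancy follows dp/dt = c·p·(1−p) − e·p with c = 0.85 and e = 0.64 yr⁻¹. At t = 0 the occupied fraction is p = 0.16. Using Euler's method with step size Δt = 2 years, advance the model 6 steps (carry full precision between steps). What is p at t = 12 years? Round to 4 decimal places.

0.2405

Update rule: p ← p + [c·p·(1−p) − e·p]·Δt with Δt = 2.
step 1: Δp = +0.02368, p = 0.18368
step 2: Δp = +0.01979, p = 0.20347
step 3: Δp = +0.01508, p = 0.21855
step 4: Δp = +0.01059, p = 0.22914
step 5: Δp = +0.00698, p = 0.23612
step 6: Δp = +0.00439, p = 0.24051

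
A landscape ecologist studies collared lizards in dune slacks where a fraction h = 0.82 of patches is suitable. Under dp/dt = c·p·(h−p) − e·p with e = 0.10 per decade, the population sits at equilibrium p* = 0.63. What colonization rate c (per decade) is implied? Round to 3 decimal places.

0.526

At equilibrium c(h−p*) = e, so c = e/(h−p*).
c = 0.10/(0.82 − 0.63) = 0.10/0.1900 = 0.5263.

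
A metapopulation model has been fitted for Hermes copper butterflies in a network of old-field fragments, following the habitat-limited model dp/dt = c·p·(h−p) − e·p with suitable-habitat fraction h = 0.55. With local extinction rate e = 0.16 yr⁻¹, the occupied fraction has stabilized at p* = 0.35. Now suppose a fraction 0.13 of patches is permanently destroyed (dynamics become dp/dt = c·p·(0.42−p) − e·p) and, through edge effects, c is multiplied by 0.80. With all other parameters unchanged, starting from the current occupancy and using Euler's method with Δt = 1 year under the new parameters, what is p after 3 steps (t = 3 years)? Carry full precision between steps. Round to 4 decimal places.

0.2618

Balance c(h−p*) = e gives c = e/(0.55 − 0.35000) = 0.16/0.20000 = 0.80000.
Starting from p₀ = 0.35000; update p ← p + (dp/dt)·Δt with the new parameters.
t = 1: p = 0.35000 + (-0.04032) = 0.30968
t = 2: p = 0.30968 + (-0.02768) = 0.28200
t = 3: p = 0.28200 + (-0.02021) = 0.26178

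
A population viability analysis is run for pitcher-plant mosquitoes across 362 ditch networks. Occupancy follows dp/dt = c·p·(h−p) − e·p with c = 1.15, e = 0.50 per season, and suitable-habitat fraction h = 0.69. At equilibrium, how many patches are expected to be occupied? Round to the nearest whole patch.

92

p* = h − e/c = 0.69 − 0.4348 = 0.2552.
Expected occupied patches = N × p* = 362 × 0.2552 = 92.39 ≈ 92.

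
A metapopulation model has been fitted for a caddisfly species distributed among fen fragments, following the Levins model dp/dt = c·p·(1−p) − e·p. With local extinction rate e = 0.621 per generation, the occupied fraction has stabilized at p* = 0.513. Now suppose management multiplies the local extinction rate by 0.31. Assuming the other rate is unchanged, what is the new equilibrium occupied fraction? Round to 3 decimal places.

0.849

Balance c(1−p*) = e gives c = e/(1 − 0.51300) = 0.621/0.48700 = 1.27515.
New p* = 1 − e/c = 1 − 0.19251/1.27515 = 0.84903.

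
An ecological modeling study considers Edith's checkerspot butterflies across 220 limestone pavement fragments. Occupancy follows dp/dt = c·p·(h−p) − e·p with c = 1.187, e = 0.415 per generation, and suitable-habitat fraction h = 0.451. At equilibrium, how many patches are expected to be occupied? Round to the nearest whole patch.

p* = h − e/c = 0.451 − 0.3496 = 0.1014.
Expected occupied patches = N × p* = 220 × 0.1014 = 22.30 ≈ 22.

22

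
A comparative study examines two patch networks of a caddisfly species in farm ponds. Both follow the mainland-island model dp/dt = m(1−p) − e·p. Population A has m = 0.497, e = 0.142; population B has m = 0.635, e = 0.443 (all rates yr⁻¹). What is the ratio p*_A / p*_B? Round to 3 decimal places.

1.320

A: p*_A = m/(m+e) = 0.497/0.6390 = 0.7778.
B: p*_B = 0.635/1.0780 = 0.5891.
p*_A / p*_B = 0.7778/0.5891 = 1.3204.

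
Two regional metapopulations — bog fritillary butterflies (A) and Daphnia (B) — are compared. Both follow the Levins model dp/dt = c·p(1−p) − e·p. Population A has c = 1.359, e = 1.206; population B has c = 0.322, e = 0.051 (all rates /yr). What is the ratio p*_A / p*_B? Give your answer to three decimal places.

A: p*_A = 1 − 1.206/1.359 = 0.1126.
B: p*_B = 1 − 0.051/0.322 = 0.8416.
p*_A / p*_B = 0.1126/0.8416 = 0.1338.

0.134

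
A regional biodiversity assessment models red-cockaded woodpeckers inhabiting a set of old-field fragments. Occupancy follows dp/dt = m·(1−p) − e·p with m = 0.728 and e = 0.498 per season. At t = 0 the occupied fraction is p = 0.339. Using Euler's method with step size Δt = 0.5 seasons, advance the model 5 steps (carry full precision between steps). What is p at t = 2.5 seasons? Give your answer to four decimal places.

0.5916

Update rule: p ← p + [m·(1−p) − e·p]·Δt with Δt = 0.5.
t = 0.5: p = 0.33900 + (+0.15619) = 0.49519
t = 1: p = 0.49519 + (+0.06045) = 0.55564
t = 1.5: p = 0.55564 + (+0.02339) = 0.57903
t = 2: p = 0.57903 + (+0.00905) = 0.58809
t = 2.5: p = 0.58809 + (+0.00350) = 0.59159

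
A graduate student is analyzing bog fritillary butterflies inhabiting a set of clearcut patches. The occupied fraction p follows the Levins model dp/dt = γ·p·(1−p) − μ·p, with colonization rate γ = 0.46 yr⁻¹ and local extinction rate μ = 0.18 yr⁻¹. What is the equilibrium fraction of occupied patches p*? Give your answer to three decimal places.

At equilibrium, colonization balances extinction: γ·p*·(1−p*) = μ·p*.
So p* = 1 − μ/γ = 1 − 0.18/0.46 = 1 − 0.3913 = 0.6087.

0.609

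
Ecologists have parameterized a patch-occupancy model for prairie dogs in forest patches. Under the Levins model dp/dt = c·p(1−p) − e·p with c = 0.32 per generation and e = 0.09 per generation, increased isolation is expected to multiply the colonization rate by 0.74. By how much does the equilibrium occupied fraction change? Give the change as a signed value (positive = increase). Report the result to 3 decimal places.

Before: p* = 1 − 0.09/0.32 = 0.7188.
After the change, c = 0.2368, e = 0.09, so p* = 1 − 0.09/0.2368 = 0.6199.
Δp* = 0.6199 − 0.7188 = -0.0988.

-0.099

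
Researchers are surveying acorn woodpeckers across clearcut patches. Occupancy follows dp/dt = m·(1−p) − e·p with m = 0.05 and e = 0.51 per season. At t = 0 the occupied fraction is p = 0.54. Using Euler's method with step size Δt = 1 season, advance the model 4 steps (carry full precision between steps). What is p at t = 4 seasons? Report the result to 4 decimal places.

Update rule: p ← p + [m·(1−p) − e·p]·Δt with Δt = 1.
step 1: Δp = -0.25240, p = 0.28760
step 2: Δp = -0.11106, p = 0.17654
step 3: Δp = -0.04886, p = 0.12768
step 4: Δp = -0.02150, p = 0.10618

0.1062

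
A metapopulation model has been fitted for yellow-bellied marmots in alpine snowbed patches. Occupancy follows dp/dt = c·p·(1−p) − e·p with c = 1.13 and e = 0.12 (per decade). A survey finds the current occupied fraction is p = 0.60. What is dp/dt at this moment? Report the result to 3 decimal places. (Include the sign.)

Colonization term: c·p·(1−p) = 1.13×0.60×0.4000 = 0.27120.
Extinction term: e·p = 0.07200.
dp/dt = 0.27120 − 0.07200 = 0.19920.

0.199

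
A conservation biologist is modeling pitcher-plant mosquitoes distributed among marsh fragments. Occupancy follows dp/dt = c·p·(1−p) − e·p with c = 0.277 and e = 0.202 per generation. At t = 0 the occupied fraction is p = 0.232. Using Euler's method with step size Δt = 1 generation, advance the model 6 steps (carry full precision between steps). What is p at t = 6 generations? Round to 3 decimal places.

0.245

Update rule: p ← p + [c·p·(1−p) − e·p]·Δt with Δt = 1.
  1  |  dp/dt·Δt = +0.002491  |  p_1 = 0.234491
  2  |  dp/dt·Δt = +0.002356  |  p_2 = 0.236846
  3  |  dp/dt·Δt = +0.002225  |  p_3 = 0.239071
  4  |  dp/dt·Δt = +0.002098  |  p_4 = 0.241170
  5  |  dp/dt·Δt = +0.001977  |  p_5 = 0.243146
  6  |  dp/dt·Δt = +0.001860  |  p_6 = 0.245006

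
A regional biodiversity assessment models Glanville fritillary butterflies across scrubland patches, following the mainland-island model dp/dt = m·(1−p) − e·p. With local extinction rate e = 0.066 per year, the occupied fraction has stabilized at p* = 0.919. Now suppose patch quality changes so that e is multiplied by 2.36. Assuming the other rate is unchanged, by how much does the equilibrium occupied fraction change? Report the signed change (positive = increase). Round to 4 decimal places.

Balance m(1−p*) = e·p* gives m = e·p*/(1−p*) = 0.066×0.91900/0.08100 = 0.74881.
New p* = m/(m+e) = 0.74881/(0.74881+0.15576) = 0.82781.
Δp* = 0.82781 − 0.91900 = -0.09119.

-0.0912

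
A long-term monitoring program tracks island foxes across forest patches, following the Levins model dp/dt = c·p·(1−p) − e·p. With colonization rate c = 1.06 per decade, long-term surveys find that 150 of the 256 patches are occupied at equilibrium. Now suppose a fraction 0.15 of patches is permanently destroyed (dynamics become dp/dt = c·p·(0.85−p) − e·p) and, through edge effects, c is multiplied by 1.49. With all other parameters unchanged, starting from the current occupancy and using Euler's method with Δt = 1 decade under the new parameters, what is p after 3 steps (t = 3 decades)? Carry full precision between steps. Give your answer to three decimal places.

Observed p* = 150/256 = 0.58594.
Balance c(1−p*) = e gives e = 1.06×(1 − 0.58594) = 0.43891.
Starting from p₀ = 0.58594; update p ← p + (dp/dt)·Δt with the new parameters.
p: 0.58594 → 0.57314  (Δp = -0.01280)
p: 0.57314 → 0.57220  (Δp = -0.00093)
p: 0.57220 → 0.57212  (Δp = -0.00009)

0.572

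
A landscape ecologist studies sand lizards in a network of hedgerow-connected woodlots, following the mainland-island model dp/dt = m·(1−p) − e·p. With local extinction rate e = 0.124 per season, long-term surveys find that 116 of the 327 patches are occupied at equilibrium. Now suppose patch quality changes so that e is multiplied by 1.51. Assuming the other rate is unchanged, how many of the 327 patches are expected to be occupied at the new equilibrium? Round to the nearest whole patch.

87

Observed p* = 116/327 = 0.35474.
Balance m(1−p*) = e·p* gives m = e·p*/(1−p*) = 0.124×0.35474/0.64526 = 0.06817.
New p* = m/(m+e) = 0.06817/(0.06817+0.18724) = 0.26690.
Expected occupied = 327 × 0.26690 = 87.28 ≈ 87.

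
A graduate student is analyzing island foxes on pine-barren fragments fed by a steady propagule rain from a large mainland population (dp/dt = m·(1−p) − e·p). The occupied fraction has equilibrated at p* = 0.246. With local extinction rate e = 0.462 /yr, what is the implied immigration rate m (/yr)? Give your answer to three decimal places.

At equilibrium m(1−p*) = e·p*, so m = e·p*/(1−p*).
m = 0.462 × 0.246 / 0.7540 = 0.1137/0.7540 = 0.1507.

0.151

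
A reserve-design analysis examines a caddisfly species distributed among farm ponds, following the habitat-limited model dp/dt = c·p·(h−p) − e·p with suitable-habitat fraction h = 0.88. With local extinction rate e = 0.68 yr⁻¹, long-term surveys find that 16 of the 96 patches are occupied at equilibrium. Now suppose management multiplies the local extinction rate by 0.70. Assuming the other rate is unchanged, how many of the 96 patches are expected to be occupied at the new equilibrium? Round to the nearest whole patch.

37

Observed p* = 16/96 = 0.16667.
Balance c(h−p*) = e gives c = e/(0.88 − 0.16667) = 0.68/0.71333 = 0.95328.
New p* = 0.88 − e/c = 0.88 − 0.47600/0.95328 = 0.38067.
Expected occupied = 96 × 0.38067 = 36.54 ≈ 37.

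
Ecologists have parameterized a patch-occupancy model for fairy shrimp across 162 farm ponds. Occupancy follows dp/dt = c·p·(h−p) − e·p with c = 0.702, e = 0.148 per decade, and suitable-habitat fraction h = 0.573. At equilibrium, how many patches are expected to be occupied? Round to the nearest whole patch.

p* = h − e/c = 0.573 − 0.2108 = 0.3622.
Expected occupied patches = N × p* = 162 × 0.3622 = 58.67 ≈ 59.

59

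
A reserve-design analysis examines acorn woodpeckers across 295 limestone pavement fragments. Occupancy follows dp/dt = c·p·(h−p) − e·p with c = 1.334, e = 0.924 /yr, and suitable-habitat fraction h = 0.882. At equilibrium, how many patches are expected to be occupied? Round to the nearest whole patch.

p* = h − e/c = 0.882 − 0.6927 = 0.1893.
Expected occupied patches = N × p* = 295 × 0.1893 = 55.86 ≈ 56.

56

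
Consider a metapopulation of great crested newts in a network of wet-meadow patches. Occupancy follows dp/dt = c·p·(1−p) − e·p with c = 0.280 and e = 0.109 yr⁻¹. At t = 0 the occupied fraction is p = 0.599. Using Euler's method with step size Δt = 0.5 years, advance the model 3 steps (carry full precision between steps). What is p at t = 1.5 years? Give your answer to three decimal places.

0.602

Update rule: p ← p + [c·p·(1−p) − e·p]·Δt with Δt = 0.5.
p: 0.59900 → 0.59998  (Δp = +0.00098)
p: 0.59998 → 0.60088  (Δp = +0.00090)
p: 0.60088 → 0.60171  (Δp = +0.00083)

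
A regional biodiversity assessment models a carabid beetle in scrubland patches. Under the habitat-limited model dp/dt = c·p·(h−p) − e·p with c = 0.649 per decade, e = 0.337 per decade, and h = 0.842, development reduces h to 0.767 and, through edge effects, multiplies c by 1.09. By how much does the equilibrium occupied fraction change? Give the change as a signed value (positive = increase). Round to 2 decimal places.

Before: p* = h − e/c = 0.842 − 0.337/0.649 = 0.842 − 0.5193 = 0.3227.
After: c = 0.70741, e = 0.337, h = 0.767; p* = 0.767 − 0.337/0.70741 = 0.2906.
Δp* = 0.2906 − 0.3227 = -0.0321.

-0.03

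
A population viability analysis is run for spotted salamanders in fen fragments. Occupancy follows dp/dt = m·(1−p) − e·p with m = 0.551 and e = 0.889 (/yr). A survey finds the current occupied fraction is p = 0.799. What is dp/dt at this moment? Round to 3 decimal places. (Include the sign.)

-0.600

Colonization term: m·(1−p) = 0.551×0.2010 = 0.11075.
Extinction term: e·p = 0.71031.
dp/dt = 0.11075 − 0.71031 = -0.59956.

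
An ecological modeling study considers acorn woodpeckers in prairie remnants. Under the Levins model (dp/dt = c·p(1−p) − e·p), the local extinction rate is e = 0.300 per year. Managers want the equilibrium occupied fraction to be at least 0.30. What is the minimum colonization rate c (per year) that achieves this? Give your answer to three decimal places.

0.429

p* = 1 − e/c ≥ 0.30 requires e/c ≤ 0.7000, i.e. c ≥ e/0.7000.
c_min = 0.300/0.7000 = 0.4286.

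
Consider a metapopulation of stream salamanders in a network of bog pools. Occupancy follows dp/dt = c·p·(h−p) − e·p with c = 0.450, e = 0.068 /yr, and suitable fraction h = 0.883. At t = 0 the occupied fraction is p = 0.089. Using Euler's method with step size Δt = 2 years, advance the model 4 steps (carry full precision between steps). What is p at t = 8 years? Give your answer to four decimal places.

0.4336

Update rule: p ← p + [c·p·(h−p) − e·p]·Δt with Δt = 2.
t = 2: p = 0.08900 + (+0.05150) = 0.14050
t = 4: p = 0.14050 + (+0.07478) = 0.21527
t = 6: p = 0.21527 + (+0.10009) = 0.31537
t = 8: p = 0.31537 + (+0.11822) = 0.43359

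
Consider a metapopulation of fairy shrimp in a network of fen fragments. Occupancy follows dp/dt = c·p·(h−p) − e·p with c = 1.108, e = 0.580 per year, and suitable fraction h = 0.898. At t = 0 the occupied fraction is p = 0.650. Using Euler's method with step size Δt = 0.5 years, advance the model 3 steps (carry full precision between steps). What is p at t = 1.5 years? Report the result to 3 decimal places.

0.463

Update rule: p ← p + [c·p·(h−p) − e·p]·Δt with Δt = 0.5.
t = 0.5: p = 0.65000 + (-0.09920) = 0.55080
t = 1: p = 0.55080 + (-0.05379) = 0.49702
t = 1.5: p = 0.49702 + (-0.03373) = 0.46329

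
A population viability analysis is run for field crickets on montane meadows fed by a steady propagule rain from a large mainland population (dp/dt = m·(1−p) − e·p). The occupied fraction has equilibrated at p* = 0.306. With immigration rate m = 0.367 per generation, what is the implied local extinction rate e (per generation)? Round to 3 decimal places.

0.832

At equilibrium m(1−p*) = e·p*, so e = m(1−p*)/p*.
e = 0.367 × 0.6940 / 0.306 = 0.8323.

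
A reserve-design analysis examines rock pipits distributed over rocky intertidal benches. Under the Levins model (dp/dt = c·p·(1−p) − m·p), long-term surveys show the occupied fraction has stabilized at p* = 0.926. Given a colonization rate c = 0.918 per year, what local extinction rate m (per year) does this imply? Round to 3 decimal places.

At equilibrium c(1−p*) = m.
m = 0.918 × (1 − 0.926) = 0.918 × 0.0740 = 0.0679.

0.068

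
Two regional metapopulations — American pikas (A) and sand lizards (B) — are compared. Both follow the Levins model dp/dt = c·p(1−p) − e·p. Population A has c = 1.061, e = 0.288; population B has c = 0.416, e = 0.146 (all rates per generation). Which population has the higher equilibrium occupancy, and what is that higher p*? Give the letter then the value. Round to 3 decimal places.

A: p*_A = 1 − 0.288/1.061 = 0.7286.
B: p*_B = 1 − 0.146/0.416 = 0.6490.
A is higher at 0.7286.

A, 0.729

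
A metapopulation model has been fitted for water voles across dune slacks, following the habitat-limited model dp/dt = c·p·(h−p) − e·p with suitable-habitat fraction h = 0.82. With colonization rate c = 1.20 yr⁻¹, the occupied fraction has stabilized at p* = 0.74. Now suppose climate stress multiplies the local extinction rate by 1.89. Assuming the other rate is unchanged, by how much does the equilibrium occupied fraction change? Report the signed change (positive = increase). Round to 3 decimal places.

-0.071

Balance c(h−p*) = e gives e = 1.20×(0.82 − 0.74000) = 0.09600.
New p* = 0.82 − e/c = 0.82 − 0.18144/1.20000 = 0.66880.
Δp* = 0.66880 − 0.74000 = -0.07120.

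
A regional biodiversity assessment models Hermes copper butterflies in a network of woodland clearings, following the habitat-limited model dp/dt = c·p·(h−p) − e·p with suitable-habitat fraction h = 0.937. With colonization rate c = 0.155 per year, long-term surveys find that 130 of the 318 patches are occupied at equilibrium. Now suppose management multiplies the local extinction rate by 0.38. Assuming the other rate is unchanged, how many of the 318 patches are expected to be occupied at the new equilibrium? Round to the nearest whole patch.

234

Observed p* = 130/318 = 0.40881.
Balance c(h−p*) = e gives e = 0.155×(0.937 − 0.40881) = 0.08187.
New p* = 0.937 − e/c = 0.937 − 0.03111/0.15500 = 0.73629.
Expected occupied = 318 × 0.73629 = 234.14 ≈ 234.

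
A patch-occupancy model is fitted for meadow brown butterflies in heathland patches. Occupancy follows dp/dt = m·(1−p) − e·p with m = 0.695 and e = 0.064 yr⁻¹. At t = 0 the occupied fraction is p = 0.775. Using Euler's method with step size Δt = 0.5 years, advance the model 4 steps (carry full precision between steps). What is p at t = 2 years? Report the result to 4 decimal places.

0.8948

Update rule: p ← p + [m·(1−p) − e·p]·Δt with Δt = 0.5.
p: 0.77500 → 0.82839  (Δp = +0.05339)
p: 0.82839 → 0.86151  (Δp = +0.03313)
p: 0.86151 → 0.88207  (Δp = +0.02056)
p: 0.88207 → 0.89482  (Δp = +0.01275)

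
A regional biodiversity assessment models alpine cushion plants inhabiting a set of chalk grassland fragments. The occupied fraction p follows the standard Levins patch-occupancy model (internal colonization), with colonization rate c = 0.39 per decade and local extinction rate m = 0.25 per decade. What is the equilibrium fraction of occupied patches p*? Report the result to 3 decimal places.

Setting dp/dt = 0 and dividing through by p* gives c·(1−p*) = m.
So p* = 1 − m/c = 1 − 0.25/0.39 = 1 − 0.6410 = 0.3590.

0.359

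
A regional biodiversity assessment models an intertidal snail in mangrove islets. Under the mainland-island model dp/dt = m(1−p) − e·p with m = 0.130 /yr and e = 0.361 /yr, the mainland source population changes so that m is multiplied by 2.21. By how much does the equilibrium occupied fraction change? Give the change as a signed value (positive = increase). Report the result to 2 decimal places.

Before: p* = 0.130/(0.130+0.361) = 0.2648.
After: m = 0.2873, e = 0.361; p* = 0.2873/0.6483 = 0.4432.
Δp* = 0.4432 − 0.2648 = +0.1784.

0.18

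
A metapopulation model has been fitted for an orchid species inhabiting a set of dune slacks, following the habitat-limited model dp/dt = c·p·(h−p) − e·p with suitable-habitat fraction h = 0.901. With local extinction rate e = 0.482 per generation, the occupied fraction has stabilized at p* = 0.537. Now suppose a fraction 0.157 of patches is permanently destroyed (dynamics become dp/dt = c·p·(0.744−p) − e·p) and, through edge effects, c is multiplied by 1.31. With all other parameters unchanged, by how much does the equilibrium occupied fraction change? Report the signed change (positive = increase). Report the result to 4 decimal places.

Balance c(h−p*) = e gives c = e/(0.901 − 0.53700) = 0.482/0.36400 = 1.32418.
New p* = 0.744 − e/c = 0.744 − 0.48200/1.73468 = 0.46614.
Δp* = 0.46614 − 0.53700 = -0.07086.

-0.0709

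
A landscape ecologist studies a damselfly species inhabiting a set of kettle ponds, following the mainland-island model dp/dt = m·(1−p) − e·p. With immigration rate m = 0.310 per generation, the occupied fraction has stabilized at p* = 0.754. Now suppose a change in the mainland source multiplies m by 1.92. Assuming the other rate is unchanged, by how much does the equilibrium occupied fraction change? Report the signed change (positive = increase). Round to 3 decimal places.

Balance m(1−p*) = e·p* gives e = m(1−p*)/p* = 0.310×0.24600/0.75400 = 0.10114.
New p* = m/(m+e) = 0.59520/(0.59520+0.10114) = 0.85475.
Δp* = 0.85475 − 0.75400 = +0.10075.

0.101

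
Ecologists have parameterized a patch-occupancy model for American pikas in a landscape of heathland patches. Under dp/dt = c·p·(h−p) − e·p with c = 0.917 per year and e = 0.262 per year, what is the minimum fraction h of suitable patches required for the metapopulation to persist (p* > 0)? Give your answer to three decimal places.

p* = h − e/c is positive only when h > e/c.
h_min = e/c = 0.262/0.917 = 0.2857.

0.286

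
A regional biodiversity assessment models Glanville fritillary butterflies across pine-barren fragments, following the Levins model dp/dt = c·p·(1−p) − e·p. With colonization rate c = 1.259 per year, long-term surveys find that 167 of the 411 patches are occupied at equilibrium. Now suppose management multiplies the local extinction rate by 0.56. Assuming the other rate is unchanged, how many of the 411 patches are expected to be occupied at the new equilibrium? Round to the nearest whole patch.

274

Observed p* = 167/411 = 0.40633.
Balance c(1−p*) = e gives e = 1.259×(1 − 0.40633) = 0.74743.
New p* = 1 − e/c = 1 − 0.41856/1.25900 = 0.66755.
Expected occupied = 411 × 0.66755 = 274.36 ≈ 274.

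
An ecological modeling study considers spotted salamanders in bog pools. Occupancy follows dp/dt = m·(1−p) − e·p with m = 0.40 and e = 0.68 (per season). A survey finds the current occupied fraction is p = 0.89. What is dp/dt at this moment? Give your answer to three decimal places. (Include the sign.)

Colonization term: m·(1−p) = 0.40×0.1100 = 0.04400.
Extinction term: e·p = 0.60520.
dp/dt = 0.04400 − 0.60520 = -0.56120.

-0.561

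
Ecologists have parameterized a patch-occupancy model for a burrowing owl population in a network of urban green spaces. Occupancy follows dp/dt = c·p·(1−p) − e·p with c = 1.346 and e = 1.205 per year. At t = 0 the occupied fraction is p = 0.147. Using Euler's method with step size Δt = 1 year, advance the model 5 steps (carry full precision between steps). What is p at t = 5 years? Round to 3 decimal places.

0.120

Update rule: p ← p + [c·p·(1−p) − e·p]·Δt with Δt = 1.
p: 0.14700 → 0.13864  (Δp = -0.00836)
p: 0.13864 → 0.13232  (Δp = -0.00632)
p: 0.13232 → 0.12741  (Δp = -0.00491)
p: 0.12741 → 0.12352  (Δp = -0.00388)
p: 0.12352 → 0.12040  (Δp = -0.00312)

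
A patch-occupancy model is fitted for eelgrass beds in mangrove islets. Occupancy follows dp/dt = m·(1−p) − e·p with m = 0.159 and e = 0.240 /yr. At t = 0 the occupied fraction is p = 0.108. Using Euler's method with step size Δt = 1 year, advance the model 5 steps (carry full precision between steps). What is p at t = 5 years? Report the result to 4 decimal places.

0.3757

Update rule: p ← p + [m·(1−p) − e·p]·Δt with Δt = 1.
step 1: Δp = +0.11591, p = 0.22391
step 2: Δp = +0.06966, p = 0.29357
step 3: Δp = +0.04187, p = 0.33543
step 4: Δp = +0.02516, p = 0.36060
step 5: Δp = +0.01512, p = 0.37572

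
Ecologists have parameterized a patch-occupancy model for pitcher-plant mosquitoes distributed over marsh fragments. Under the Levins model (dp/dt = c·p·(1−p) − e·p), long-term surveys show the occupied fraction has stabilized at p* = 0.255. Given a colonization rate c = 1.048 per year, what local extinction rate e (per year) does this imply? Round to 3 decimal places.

0.781

At equilibrium c(1−p*) = e.
e = 1.048 × (1 − 0.255) = 1.048 × 0.7450 = 0.7808.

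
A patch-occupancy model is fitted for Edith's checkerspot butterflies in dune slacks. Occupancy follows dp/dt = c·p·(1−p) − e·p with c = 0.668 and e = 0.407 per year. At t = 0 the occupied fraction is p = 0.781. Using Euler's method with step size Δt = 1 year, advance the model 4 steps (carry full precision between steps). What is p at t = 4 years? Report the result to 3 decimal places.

Update rule: p ← p + [c·p·(1−p) − e·p]·Δt with Δt = 1.
t = 1: p = 0.78100 + (-0.20361) = 0.57739
t = 2: p = 0.57739 + (-0.07200) = 0.50539
t = 3: p = 0.50539 + (-0.03871) = 0.46668
t = 4: p = 0.46668 + (-0.02368) = 0.44300

0.443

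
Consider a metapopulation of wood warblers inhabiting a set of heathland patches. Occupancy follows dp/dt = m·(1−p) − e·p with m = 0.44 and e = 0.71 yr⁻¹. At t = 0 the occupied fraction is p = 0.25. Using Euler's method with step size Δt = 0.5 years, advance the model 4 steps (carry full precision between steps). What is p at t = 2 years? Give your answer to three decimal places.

Update rule: p ← p + [m·(1−p) − e·p]·Δt with Δt = 0.5.
t = 0.5: p = 0.25000 + (+0.07625) = 0.32625
t = 1: p = 0.32625 + (+0.03241) = 0.35866
t = 1.5: p = 0.35866 + (+0.01377) = 0.37243
t = 2: p = 0.37243 + (+0.00585) = 0.37828

0.378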